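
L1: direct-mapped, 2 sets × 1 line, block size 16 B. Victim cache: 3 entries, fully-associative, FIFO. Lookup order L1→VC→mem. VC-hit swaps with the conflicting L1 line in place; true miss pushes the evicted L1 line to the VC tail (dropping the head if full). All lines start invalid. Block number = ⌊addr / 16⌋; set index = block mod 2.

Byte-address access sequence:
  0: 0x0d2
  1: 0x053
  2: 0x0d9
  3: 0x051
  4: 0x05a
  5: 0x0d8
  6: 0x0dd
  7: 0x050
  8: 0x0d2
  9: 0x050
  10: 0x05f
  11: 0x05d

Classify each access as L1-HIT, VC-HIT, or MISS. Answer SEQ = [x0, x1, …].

SEQ = [MISS, MISS, VC-HIT, VC-HIT, L1-HIT, VC-HIT, L1-HIT, VC-HIT, VC-HIT, VC-HIT, L1-HIT, L1-HIT]

  [0] addr=0xd2 blk=13 s=1: MISS | VC []
  [1] addr=0x53 blk=5 s=1: MISS | VC [13]
  [2] addr=0xd9 blk=13 s=1: VC-HIT | VC [5]
  [3] addr=0x51 blk=5 s=1: VC-HIT | VC [13]
  [4] addr=0x5a blk=5 s=1: L1-HIT | VC [13]
  [5] addr=0xd8 blk=13 s=1: VC-HIT | VC [5]
  [6] addr=0xdd blk=13 s=1: L1-HIT | VC [5]
  [7] addr=0x50 blk=5 s=1: VC-HIT | VC [13]
  [8] addr=0xd2 blk=13 s=1: VC-HIT | VC [5]
  [9] addr=0x50 blk=5 s=1: VC-HIT | VC [13]
  [10] addr=0x5f blk=5 s=1: L1-HIT | VC [13]
  [11] addr=0x5d blk=5 s=1: L1-HIT | VC [13]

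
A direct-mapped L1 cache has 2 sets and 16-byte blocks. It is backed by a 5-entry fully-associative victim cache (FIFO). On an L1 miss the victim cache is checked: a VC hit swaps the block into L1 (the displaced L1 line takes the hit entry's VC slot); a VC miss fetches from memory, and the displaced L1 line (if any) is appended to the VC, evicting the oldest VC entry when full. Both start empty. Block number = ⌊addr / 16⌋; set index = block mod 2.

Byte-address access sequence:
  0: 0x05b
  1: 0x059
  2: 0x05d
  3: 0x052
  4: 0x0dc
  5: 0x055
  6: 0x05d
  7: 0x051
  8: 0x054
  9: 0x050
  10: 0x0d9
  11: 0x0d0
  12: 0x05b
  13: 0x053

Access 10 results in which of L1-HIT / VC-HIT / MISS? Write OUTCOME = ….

0: 0x5b (blk 5, set 1) → MISS  vc=[]
1: 0x59 (blk 5, set 1) → L1-HIT  vc=[]
2: 0x5d (blk 5, set 1) → L1-HIT  vc=[]
3: 0x52 (blk 5, set 1) → L1-HIT  vc=[]
4: 0xdc (blk 13, set 1) → MISS  vc=[5]
5: 0x55 (blk 5, set 1) → VC-HIT  vc=[13]
6: 0x5d (blk 5, set 1) → L1-HIT  vc=[13]
7: 0x51 (blk 5, set 1) → L1-HIT  vc=[13]
8: 0x54 (blk 5, set 1) → L1-HIT  vc=[13]
9: 0x50 (blk 5, set 1) → L1-HIT  vc=[13]
10: 0xd9 (blk 13, set 1) → VC-HIT  vc=[5]
11: 0xd0 (blk 13, set 1) → L1-HIT  vc=[5]
12: 0x5b (blk 5, set 1) → VC-HIT  vc=[13]
13: 0x53 (blk 5, set 1) → L1-HIT  vc=[13]

OUTCOME = VC-HIT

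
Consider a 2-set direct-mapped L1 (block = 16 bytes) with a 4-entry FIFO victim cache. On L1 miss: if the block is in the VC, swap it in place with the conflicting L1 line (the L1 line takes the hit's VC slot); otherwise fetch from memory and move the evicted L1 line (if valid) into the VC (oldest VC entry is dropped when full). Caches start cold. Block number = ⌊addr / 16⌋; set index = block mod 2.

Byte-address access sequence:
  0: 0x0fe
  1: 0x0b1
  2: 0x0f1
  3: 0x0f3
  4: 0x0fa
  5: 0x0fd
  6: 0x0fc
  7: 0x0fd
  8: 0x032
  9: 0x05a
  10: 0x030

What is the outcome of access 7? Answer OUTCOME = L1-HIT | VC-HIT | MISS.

OUTCOME = L1-HIT

  [0] addr=0xfe blk=15 s=1: MISS | VC []
  [1] addr=0xb1 blk=11 s=1: MISS | VC [15]
  [2] addr=0xf1 blk=15 s=1: VC-HIT | VC [11]
  [3] addr=0xf3 blk=15 s=1: L1-HIT | VC [11]
  [4] addr=0xfa blk=15 s=1: L1-HIT | VC [11]
  [5] addr=0xfd blk=15 s=1: L1-HIT | VC [11]
  [6] addr=0xfc blk=15 s=1: L1-HIT | VC [11]
  [7] addr=0xfd blk=15 s=1: L1-HIT | VC [11]
  [8] addr=0x32 blk=3 s=1: MISS | VC [11, 15]
  [9] addr=0x5a blk=5 s=1: MISS | VC [11, 15, 3]
  [10] addr=0x30 blk=3 s=1: VC-HIT | VC [11, 15, 5]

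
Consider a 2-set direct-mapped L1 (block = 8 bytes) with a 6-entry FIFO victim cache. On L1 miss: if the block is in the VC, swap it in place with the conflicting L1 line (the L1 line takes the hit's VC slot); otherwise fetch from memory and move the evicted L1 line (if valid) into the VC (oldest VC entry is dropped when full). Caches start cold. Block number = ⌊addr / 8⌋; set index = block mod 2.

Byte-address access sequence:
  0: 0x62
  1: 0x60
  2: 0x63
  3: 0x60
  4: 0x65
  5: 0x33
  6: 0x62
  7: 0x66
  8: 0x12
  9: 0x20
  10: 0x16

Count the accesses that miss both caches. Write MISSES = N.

0: 0x62 (blk 12, set 0) → MISS  vc=[]
1: 0x60 (blk 12, set 0) → L1-HIT  vc=[]
2: 0x63 (blk 12, set 0) → L1-HIT  vc=[]
3: 0x60 (blk 12, set 0) → L1-HIT  vc=[]
4: 0x65 (blk 12, set 0) → L1-HIT  vc=[]
5: 0x33 (blk 6, set 0) → MISS  vc=[12]
6: 0x62 (blk 12, set 0) → VC-HIT  vc=[6]
7: 0x66 (blk 12, set 0) → L1-HIT  vc=[6]
8: 0x12 (blk 2, set 0) → MISS  vc=[6, 12]
9: 0x20 (blk 4, set 0) → MISS  vc=[6, 12, 2]
10: 0x16 (blk 2, set 0) → VC-HIT  vc=[6, 12, 4]

MISSES = 4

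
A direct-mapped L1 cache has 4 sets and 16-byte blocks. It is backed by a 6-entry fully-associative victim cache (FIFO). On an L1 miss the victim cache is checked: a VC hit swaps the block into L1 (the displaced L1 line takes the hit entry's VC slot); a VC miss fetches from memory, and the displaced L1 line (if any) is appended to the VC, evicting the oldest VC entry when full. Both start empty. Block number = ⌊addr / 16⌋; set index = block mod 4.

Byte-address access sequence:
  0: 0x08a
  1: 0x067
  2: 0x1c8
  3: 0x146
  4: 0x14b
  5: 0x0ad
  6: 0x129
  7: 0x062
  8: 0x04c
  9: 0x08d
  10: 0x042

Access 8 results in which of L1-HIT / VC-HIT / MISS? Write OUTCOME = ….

OUTCOME = MISS

#0 0x8a→b8/s0 MISS; vc=[]
#1 0x67→b6/s2 MISS; vc=[]
#2 0x1c8→b28/s0 MISS; vc=[8]
#3 0x146→b20/s0 MISS; vc=[8,28]
#4 0x14b→b20/s0 L1-HIT; vc=[8,28]
#5 0xad→b10/s2 MISS; vc=[8,28,6]
#6 0x129→b18/s2 MISS; vc=[8,28,6,10]
#7 0x62→b6/s2 VC-HIT; vc=[8,28,18,10]
#8 0x4c→b4/s0 MISS; vc=[8,28,18,10,20]
#9 0x8d→b8/s0 VC-HIT; vc=[4,28,18,10,20]
#10 0x42→b4/s0 VC-HIT; vc=[8,28,18,10,20]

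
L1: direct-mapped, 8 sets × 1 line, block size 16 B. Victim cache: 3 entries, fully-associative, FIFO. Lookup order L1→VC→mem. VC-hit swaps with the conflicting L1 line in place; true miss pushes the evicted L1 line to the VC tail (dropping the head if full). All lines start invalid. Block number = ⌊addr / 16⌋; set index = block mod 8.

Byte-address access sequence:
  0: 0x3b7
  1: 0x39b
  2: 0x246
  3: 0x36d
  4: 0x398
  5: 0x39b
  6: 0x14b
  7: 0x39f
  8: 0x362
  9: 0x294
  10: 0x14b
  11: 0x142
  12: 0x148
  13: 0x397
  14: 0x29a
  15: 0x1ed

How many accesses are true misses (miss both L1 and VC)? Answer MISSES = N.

#0 0x3b7→b59/s3 MISS; vc=[]
#1 0x39b→b57/s1 MISS; vc=[]
#2 0x246→b36/s4 MISS; vc=[]
#3 0x36d→b54/s6 MISS; vc=[]
#4 0x398→b57/s1 L1-HIT; vc=[]
#5 0x39b→b57/s1 L1-HIT; vc=[]
#6 0x14b→b20/s4 MISS; vc=[36]
#7 0x39f→b57/s1 L1-HIT; vc=[36]
#8 0x362→b54/s6 L1-HIT; vc=[36]
#9 0x294→b41/s1 MISS; vc=[36,57]
#10 0x14b→b20/s4 L1-HIT; vc=[36,57]
#11 0x142→b20/s4 L1-HIT; vc=[36,57]
#12 0x148→b20/s4 L1-HIT; vc=[36,57]
#13 0x397→b57/s1 VC-HIT; vc=[36,41]
#14 0x29a→b41/s1 VC-HIT; vc=[36,57]
#15 0x1ed→b30/s6 MISS; vc=[36,57,54]

MISSES = 7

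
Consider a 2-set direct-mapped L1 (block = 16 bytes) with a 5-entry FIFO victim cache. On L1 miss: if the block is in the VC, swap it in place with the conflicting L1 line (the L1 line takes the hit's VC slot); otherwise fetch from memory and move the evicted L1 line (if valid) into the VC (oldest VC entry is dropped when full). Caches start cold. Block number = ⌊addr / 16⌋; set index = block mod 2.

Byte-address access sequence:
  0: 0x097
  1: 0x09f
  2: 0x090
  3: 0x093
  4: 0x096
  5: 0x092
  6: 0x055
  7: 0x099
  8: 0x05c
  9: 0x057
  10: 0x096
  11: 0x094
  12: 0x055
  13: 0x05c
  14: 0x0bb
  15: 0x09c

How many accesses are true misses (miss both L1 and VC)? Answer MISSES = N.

  [0] addr=0x97 blk=9 s=1: MISS | VC []
  [1] addr=0x9f blk=9 s=1: L1-HIT | VC []
  [2] addr=0x90 blk=9 s=1: L1-HIT | VC []
  [3] addr=0x93 blk=9 s=1: L1-HIT | VC []
  [4] addr=0x96 blk=9 s=1: L1-HIT | VC []
  [5] addr=0x92 blk=9 s=1: L1-HIT | VC []
  [6] addr=0x55 blk=5 s=1: MISS | VC [9]
  [7] addr=0x99 blk=9 s=1: VC-HIT | VC [5]
  [8] addr=0x5c blk=5 s=1: VC-HIT | VC [9]
  [9] addr=0x57 blk=5 s=1: L1-HIT | VC [9]
  [10] addr=0x96 blk=9 s=1: VC-HIT | VC [5]
  [11] addr=0x94 blk=9 s=1: L1-HIT | VC [5]
  [12] addr=0x55 blk=5 s=1: VC-HIT | VC [9]
  [13] addr=0x5c blk=5 s=1: L1-HIT | VC [9]
  [14] addr=0xbb blk=11 s=1: MISS | VC [9, 5]
  [15] addr=0x9c blk=9 s=1: VC-HIT | VC [11, 5]

MISSES = 3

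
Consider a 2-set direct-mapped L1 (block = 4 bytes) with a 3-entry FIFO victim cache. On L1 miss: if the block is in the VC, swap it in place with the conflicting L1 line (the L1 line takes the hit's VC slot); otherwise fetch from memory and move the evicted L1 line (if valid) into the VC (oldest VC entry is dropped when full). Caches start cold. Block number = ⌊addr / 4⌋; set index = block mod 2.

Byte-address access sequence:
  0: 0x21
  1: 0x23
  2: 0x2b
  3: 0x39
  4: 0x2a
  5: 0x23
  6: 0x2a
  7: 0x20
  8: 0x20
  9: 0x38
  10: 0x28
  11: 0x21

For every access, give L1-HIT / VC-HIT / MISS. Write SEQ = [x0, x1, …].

#0 0x21→b8/s0 MISS; vc=[]
#1 0x23→b8/s0 L1-HIT; vc=[]
#2 0x2b→b10/s0 MISS; vc=[8]
#3 0x39→b14/s0 MISS; vc=[8,10]
#4 0x2a→b10/s0 VC-HIT; vc=[8,14]
#5 0x23→b8/s0 VC-HIT; vc=[10,14]
#6 0x2a→b10/s0 VC-HIT; vc=[8,14]
#7 0x20→b8/s0 VC-HIT; vc=[10,14]
#8 0x20→b8/s0 L1-HIT; vc=[10,14]
#9 0x38→b14/s0 VC-HIT; vc=[10,8]
#10 0x28→b10/s0 VC-HIT; vc=[14,8]
#11 0x21→b8/s0 VC-HIT; vc=[14,10]

SEQ = [MISS, L1-HIT, MISS, MISS, VC-HIT, VC-HIT, VC-HIT, VC-HIT, L1-HIT, VC-HIT, VC-HIT, VC-HIT]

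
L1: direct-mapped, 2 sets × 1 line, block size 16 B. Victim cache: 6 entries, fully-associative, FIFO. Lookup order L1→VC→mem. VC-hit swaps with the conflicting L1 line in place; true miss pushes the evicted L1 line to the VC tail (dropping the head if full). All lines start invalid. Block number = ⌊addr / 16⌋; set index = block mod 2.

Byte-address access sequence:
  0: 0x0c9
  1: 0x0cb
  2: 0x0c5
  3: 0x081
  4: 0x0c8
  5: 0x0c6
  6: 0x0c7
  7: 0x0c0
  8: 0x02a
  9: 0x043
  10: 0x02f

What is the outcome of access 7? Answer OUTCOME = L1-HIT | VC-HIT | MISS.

0: 0xc9 (blk 12, set 0) → MISS  vc=[]
1: 0xcb (blk 12, set 0) → L1-HIT  vc=[]
2: 0xc5 (blk 12, set 0) → L1-HIT  vc=[]
3: 0x81 (blk 8, set 0) → MISS  vc=[12]
4: 0xc8 (blk 12, set 0) → VC-HIT  vc=[8]
5: 0xc6 (blk 12, set 0) → L1-HIT  vc=[8]
6: 0xc7 (blk 12, set 0) → L1-HIT  vc=[8]
7: 0xc0 (blk 12, set 0) → L1-HIT  vc=[8]
8: 0x2a (blk 2, set 0) → MISS  vc=[8, 12]
9: 0x43 (blk 4, set 0) → MISS  vc=[8, 12, 2]
10: 0x2f (blk 2, set 0) → VC-HIT  vc=[8, 12, 4]

OUTCOME = L1-HIT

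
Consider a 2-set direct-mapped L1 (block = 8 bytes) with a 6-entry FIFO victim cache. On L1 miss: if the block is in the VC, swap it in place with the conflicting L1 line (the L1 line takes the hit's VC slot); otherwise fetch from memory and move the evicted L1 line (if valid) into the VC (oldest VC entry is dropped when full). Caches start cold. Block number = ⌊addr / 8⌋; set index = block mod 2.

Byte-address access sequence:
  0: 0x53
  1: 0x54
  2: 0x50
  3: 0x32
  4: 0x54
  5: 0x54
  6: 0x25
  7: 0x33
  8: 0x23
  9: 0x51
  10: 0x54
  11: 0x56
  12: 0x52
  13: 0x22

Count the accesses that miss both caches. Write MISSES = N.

#0 0x53→b10/s0 MISS; vc=[]
#1 0x54→b10/s0 L1-HIT; vc=[]
#2 0x50→b10/s0 L1-HIT; vc=[]
#3 0x32→b6/s0 MISS; vc=[10]
#4 0x54→b10/s0 VC-HIT; vc=[6]
#5 0x54→b10/s0 L1-HIT; vc=[6]
#6 0x25→b4/s0 MISS; vc=[6,10]
#7 0x33→b6/s0 VC-HIT; vc=[4,10]
#8 0x23→b4/s0 VC-HIT; vc=[6,10]
#9 0x51→b10/s0 VC-HIT; vc=[6,4]
#10 0x54→b10/s0 L1-HIT; vc=[6,4]
#11 0x56→b10/s0 L1-HIT; vc=[6,4]
#12 0x52→b10/s0 L1-HIT; vc=[6,4]
#13 0x22→b4/s0 VC-HIT; vc=[6,10]

MISSES = 3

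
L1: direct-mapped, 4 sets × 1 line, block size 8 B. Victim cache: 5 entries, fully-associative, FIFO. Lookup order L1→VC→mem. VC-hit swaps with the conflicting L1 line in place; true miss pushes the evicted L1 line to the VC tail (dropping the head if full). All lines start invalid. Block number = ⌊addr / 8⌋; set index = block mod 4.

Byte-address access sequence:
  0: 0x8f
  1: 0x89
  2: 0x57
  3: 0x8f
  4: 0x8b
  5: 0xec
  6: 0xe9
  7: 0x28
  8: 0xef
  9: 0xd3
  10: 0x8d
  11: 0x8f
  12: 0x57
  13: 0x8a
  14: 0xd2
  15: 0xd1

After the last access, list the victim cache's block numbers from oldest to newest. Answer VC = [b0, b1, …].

VC = [29, 5, 10]

  [0] addr=0x8f blk=17 s=1: MISS | VC []
  [1] addr=0x89 blk=17 s=1: L1-HIT | VC []
  [2] addr=0x57 blk=10 s=2: MISS | VC []
  [3] addr=0x8f blk=17 s=1: L1-HIT | VC []
  [4] addr=0x8b blk=17 s=1: L1-HIT | VC []
  [5] addr=0xec blk=29 s=1: MISS | VC [17]
  [6] addr=0xe9 blk=29 s=1: L1-HIT | VC [17]
  [7] addr=0x28 blk=5 s=1: MISS | VC [17, 29]
  [8] addr=0xef blk=29 s=1: VC-HIT | VC [17, 5]
  [9] addr=0xd3 blk=26 s=2: MISS | VC [17, 5, 10]
  [10] addr=0x8d blk=17 s=1: VC-HIT | VC [29, 5, 10]
  [11] addr=0x8f blk=17 s=1: L1-HIT | VC [29, 5, 10]
  [12] addr=0x57 blk=10 s=2: VC-HIT | VC [29, 5, 26]
  [13] addr=0x8a blk=17 s=1: L1-HIT | VC [29, 5, 26]
  [14] addr=0xd2 blk=26 s=2: VC-HIT | VC [29, 5, 10]
  [15] addr=0xd1 blk=26 s=2: L1-HIT | VC [29, 5, 10]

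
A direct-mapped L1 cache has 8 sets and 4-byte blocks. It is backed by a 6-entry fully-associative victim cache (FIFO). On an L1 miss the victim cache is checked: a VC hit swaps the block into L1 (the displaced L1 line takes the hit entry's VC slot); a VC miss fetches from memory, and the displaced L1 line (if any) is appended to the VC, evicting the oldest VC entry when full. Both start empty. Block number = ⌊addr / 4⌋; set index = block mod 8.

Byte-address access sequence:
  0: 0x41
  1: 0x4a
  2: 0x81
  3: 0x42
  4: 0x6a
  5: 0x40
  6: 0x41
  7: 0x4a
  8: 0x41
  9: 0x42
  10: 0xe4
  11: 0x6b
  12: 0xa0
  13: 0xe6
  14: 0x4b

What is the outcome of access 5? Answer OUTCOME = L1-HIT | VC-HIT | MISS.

OUTCOME = L1-HIT

0: 0x41 (blk 16, set 0) → MISS  vc=[]
1: 0x4a (blk 18, set 2) → MISS  vc=[]
2: 0x81 (blk 32, set 0) → MISS  vc=[16]
3: 0x42 (blk 16, set 0) → VC-HIT  vc=[32]
4: 0x6a (blk 26, set 2) → MISS  vc=[32, 18]
5: 0x40 (blk 16, set 0) → L1-HIT  vc=[32, 18]
6: 0x41 (blk 16, set 0) → L1-HIT  vc=[32, 18]
7: 0x4a (blk 18, set 2) → VC-HIT  vc=[32, 26]
8: 0x41 (blk 16, set 0) → L1-HIT  vc=[32, 26]
9: 0x42 (blk 16, set 0) → L1-HIT  vc=[32, 26]
10: 0xe4 (blk 57, set 1) → MISS  vc=[32, 26]
11: 0x6b (blk 26, set 2) → VC-HIT  vc=[32, 18]
12: 0xa0 (blk 40, set 0) → MISS  vc=[32, 18, 16]
13: 0xe6 (blk 57, set 1) → L1-HIT  vc=[32, 18, 16]
14: 0x4b (blk 18, set 2) → VC-HIT  vc=[32, 26, 16]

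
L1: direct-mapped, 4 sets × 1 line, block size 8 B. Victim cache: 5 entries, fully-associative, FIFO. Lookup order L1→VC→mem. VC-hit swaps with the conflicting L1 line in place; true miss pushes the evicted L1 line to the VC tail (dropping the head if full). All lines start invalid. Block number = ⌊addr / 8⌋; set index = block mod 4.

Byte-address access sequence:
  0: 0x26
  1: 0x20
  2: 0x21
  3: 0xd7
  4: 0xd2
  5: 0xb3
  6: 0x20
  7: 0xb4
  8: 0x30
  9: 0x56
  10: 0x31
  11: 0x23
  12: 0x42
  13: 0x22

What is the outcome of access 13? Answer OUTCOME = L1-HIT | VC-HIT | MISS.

OUTCOME = VC-HIT

#0 0x26→b4/s0 MISS; vc=[]
#1 0x20→b4/s0 L1-HIT; vc=[]
#2 0x21→b4/s0 L1-HIT; vc=[]
#3 0xd7→b26/s2 MISS; vc=[]
#4 0xd2→b26/s2 L1-HIT; vc=[]
#5 0xb3→b22/s2 MISS; vc=[26]
#6 0x20→b4/s0 L1-HIT; vc=[26]
#7 0xb4→b22/s2 L1-HIT; vc=[26]
#8 0x30→b6/s2 MISS; vc=[26,22]
#9 0x56→b10/s2 MISS; vc=[26,22,6]
#10 0x31→b6/s2 VC-HIT; vc=[26,22,10]
#11 0x23→b4/s0 L1-HIT; vc=[26,22,10]
#12 0x42→b8/s0 MISS; vc=[26,22,10,4]
#13 0x22→b4/s0 VC-HIT; vc=[26,22,10,8]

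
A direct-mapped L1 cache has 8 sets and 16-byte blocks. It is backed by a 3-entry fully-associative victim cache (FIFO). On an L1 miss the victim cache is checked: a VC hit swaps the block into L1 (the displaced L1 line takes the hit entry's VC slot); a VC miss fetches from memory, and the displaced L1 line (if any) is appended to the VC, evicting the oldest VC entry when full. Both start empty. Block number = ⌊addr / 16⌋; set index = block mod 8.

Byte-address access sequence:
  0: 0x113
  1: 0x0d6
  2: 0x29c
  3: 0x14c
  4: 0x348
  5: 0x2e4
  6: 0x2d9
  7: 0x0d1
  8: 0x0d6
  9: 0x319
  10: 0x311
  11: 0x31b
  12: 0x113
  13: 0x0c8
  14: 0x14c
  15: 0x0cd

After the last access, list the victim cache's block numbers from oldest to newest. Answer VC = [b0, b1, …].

  [0] addr=0x113 blk=17 s=1: MISS | VC []
  [1] addr=0xd6 blk=13 s=5: MISS | VC []
  [2] addr=0x29c blk=41 s=1: MISS | VC [17]
  [3] addr=0x14c blk=20 s=4: MISS | VC [17]
  [4] addr=0x348 blk=52 s=4: MISS | VC [17, 20]
  [5] addr=0x2e4 blk=46 s=6: MISS | VC [17, 20]
  [6] addr=0x2d9 blk=45 s=5: MISS | VC [17, 20, 13]
  [7] addr=0xd1 blk=13 s=5: VC-HIT | VC [17, 20, 45]
  [8] addr=0xd6 blk=13 s=5: L1-HIT | VC [17, 20, 45]
  [9] addr=0x319 blk=49 s=1: MISS | VC [20, 45, 41]
  [10] addr=0x311 blk=49 s=1: L1-HIT | VC [20, 45, 41]
  [11] addr=0x31b blk=49 s=1: L1-HIT | VC [20, 45, 41]
  [12] addr=0x113 blk=17 s=1: MISS | VC [45, 41, 49]
  [13] addr=0xc8 blk=12 s=4: MISS | VC [41, 49, 52]
  [14] addr=0x14c blk=20 s=4: MISS | VC [49, 52, 12]
  [15] addr=0xcd blk=12 s=4: VC-HIT | VC [49, 52, 20]

VC = [49, 52, 20]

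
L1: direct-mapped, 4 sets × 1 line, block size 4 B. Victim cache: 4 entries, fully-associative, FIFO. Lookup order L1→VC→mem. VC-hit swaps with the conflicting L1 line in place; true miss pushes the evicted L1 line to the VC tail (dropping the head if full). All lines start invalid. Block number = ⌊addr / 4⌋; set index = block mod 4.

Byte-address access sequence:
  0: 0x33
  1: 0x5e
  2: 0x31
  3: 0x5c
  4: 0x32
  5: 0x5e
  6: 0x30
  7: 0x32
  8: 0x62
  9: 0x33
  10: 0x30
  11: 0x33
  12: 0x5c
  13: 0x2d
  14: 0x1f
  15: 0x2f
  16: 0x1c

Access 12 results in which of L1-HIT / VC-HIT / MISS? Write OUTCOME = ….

0: 0x33 (blk 12, set 0) → MISS  vc=[]
1: 0x5e (blk 23, set 3) → MISS  vc=[]
2: 0x31 (blk 12, set 0) → L1-HIT  vc=[]
3: 0x5c (blk 23, set 3) → L1-HIT  vc=[]
4: 0x32 (blk 12, set 0) → L1-HIT  vc=[]
5: 0x5e (blk 23, set 3) → L1-HIT  vc=[]
6: 0x30 (blk 12, set 0) → L1-HIT  vc=[]
7: 0x32 (blk 12, set 0) → L1-HIT  vc=[]
8: 0x62 (blk 24, set 0) → MISS  vc=[12]
9: 0x33 (blk 12, set 0) → VC-HIT  vc=[24]
10: 0x30 (blk 12, set 0) → L1-HIT  vc=[24]
11: 0x33 (blk 12, set 0) → L1-HIT  vc=[24]
12: 0x5c (blk 23, set 3) → L1-HIT  vc=[24]
13: 0x2d (blk 11, set 3) → MISS  vc=[24, 23]
14: 0x1f (blk 7, set 3) → MISS  vc=[24, 23, 11]
15: 0x2f (blk 11, set 3) → VC-HIT  vc=[24, 23, 7]
16: 0x1c (blk 7, set 3) → VC-HIT  vc=[24, 23, 11]

OUTCOME = L1-HIT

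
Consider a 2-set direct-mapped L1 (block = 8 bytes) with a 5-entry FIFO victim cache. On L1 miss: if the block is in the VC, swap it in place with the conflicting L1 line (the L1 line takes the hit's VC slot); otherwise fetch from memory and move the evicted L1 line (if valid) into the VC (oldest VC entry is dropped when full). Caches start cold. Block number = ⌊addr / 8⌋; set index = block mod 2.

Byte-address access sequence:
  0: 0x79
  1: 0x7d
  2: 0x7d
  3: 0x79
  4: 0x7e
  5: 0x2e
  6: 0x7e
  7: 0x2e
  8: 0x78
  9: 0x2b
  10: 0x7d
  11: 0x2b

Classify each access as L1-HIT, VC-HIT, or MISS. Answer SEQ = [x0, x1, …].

#0 0x79→b15/s1 MISS; vc=[]
#1 0x7d→b15/s1 L1-HIT; vc=[]
#2 0x7d→b15/s1 L1-HIT; vc=[]
#3 0x79→b15/s1 L1-HIT; vc=[]
#4 0x7e→b15/s1 L1-HIT; vc=[]
#5 0x2e→b5/s1 MISS; vc=[15]
#6 0x7e→b15/s1 VC-HIT; vc=[5]
#7 0x2e→b5/s1 VC-HIT; vc=[15]
#8 0x78→b15/s1 VC-HIT; vc=[5]
#9 0x2b→b5/s1 VC-HIT; vc=[15]
#10 0x7d→b15/s1 VC-HIT; vc=[5]
#11 0x2b→b5/s1 VC-HIT; vc=[15]

SEQ = [MISS, L1-HIT, L1-HIT, L1-HIT, L1-HIT, MISS, VC-HIT, VC-HIT, VC-HIT, VC-HIT, VC-HIT, VC-HIT]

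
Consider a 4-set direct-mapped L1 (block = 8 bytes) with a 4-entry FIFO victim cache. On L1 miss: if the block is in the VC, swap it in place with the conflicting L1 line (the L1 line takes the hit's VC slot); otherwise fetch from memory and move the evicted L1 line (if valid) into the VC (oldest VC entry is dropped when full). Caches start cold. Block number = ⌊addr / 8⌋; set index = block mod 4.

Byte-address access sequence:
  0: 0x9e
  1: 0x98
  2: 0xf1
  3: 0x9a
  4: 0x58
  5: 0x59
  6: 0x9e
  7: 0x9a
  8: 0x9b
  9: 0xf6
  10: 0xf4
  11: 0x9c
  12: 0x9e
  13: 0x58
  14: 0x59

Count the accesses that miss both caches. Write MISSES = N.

MISSES = 3

#0 0x9e→b19/s3 MISS; vc=[]
#1 0x98→b19/s3 L1-HIT; vc=[]
#2 0xf1→b30/s2 MISS; vc=[]
#3 0x9a→b19/s3 L1-HIT; vc=[]
#4 0x58→b11/s3 MISS; vc=[19]
#5 0x59→b11/s3 L1-HIT; vc=[19]
#6 0x9e→b19/s3 VC-HIT; vc=[11]
#7 0x9a→b19/s3 L1-HIT; vc=[11]
#8 0x9b→b19/s3 L1-HIT; vc=[11]
#9 0xf6→b30/s2 L1-HIT; vc=[11]
#10 0xf4→b30/s2 L1-HIT; vc=[11]
#11 0x9c→b19/s3 L1-HIT; vc=[11]
#12 0x9e→b19/s3 L1-HIT; vc=[11]
#13 0x58→b11/s3 VC-HIT; vc=[19]
#14 0x59→b11/s3 L1-HIT; vc=[19]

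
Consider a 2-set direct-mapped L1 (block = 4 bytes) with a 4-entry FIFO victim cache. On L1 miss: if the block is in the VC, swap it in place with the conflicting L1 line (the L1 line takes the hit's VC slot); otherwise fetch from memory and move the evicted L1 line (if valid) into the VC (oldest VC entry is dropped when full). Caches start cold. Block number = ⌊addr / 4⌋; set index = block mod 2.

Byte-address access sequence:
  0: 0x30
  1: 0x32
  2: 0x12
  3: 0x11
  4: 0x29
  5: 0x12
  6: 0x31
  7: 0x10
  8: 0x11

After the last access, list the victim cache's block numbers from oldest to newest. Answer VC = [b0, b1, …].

VC = [12, 10]

0: 0x30 (blk 12, set 0) → MISS  vc=[]
1: 0x32 (blk 12, set 0) → L1-HIT  vc=[]
2: 0x12 (blk 4, set 0) → MISS  vc=[12]
3: 0x11 (blk 4, set 0) → L1-HIT  vc=[12]
4: 0x29 (blk 10, set 0) → MISS  vc=[12, 4]
5: 0x12 (blk 4, set 0) → VC-HIT  vc=[12, 10]
6: 0x31 (blk 12, set 0) → VC-HIT  vc=[4, 10]
7: 0x10 (blk 4, set 0) → VC-HIT  vc=[12, 10]
8: 0x11 (blk 4, set 0) → L1-HIT  vc=[12, 10]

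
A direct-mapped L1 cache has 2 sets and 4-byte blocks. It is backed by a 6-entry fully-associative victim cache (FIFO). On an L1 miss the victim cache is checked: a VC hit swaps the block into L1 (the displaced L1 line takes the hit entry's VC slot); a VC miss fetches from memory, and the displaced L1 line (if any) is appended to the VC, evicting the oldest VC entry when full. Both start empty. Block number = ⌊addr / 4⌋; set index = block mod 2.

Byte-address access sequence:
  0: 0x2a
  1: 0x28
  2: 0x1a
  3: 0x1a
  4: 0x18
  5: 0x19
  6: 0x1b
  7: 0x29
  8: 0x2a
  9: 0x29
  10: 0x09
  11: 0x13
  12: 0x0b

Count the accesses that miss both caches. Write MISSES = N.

MISSES = 4

#0 0x2a→b10/s0 MISS; vc=[]
#1 0x28→b10/s0 L1-HIT; vc=[]
#2 0x1a→b6/s0 MISS; vc=[10]
#3 0x1a→b6/s0 L1-HIT; vc=[10]
#4 0x18→b6/s0 L1-HIT; vc=[10]
#5 0x19→b6/s0 L1-HIT; vc=[10]
#6 0x1b→b6/s0 L1-HIT; vc=[10]
#7 0x29→b10/s0 VC-HIT; vc=[6]
#8 0x2a→b10/s0 L1-HIT; vc=[6]
#9 0x29→b10/s0 L1-HIT; vc=[6]
#10 0x9→b2/s0 MISS; vc=[6,10]
#11 0x13→b4/s0 MISS; vc=[6,10,2]
#12 0xb→b2/s0 VC-HIT; vc=[6,10,4]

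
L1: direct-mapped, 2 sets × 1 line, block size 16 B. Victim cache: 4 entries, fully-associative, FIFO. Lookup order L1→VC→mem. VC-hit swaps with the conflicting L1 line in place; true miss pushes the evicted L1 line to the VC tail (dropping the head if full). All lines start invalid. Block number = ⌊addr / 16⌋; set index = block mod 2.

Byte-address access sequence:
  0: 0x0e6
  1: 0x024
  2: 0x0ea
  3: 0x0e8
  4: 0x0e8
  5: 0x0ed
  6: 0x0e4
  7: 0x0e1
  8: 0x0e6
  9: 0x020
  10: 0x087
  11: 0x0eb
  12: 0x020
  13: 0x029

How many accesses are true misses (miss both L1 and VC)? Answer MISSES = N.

0: 0xe6 (blk 14, set 0) → MISS  vc=[]
1: 0x24 (blk 2, set 0) → MISS  vc=[14]
2: 0xea (blk 14, set 0) → VC-HIT  vc=[2]
3: 0xe8 (blk 14, set 0) → L1-HIT  vc=[2]
4: 0xe8 (blk 14, set 0) → L1-HIT  vc=[2]
5: 0xed (blk 14, set 0) → L1-HIT  vc=[2]
6: 0xe4 (blk 14, set 0) → L1-HIT  vc=[2]
7: 0xe1 (blk 14, set 0) → L1-HIT  vc=[2]
8: 0xe6 (blk 14, set 0) → L1-HIT  vc=[2]
9: 0x20 (blk 2, set 0) → VC-HIT  vc=[14]
10: 0x87 (blk 8, set 0) → MISS  vc=[14, 2]
11: 0xeb (blk 14, set 0) → VC-HIT  vc=[8, 2]
12: 0x20 (blk 2, set 0) → VC-HIT  vc=[8, 14]
13: 0x29 (blk 2, set 0) → L1-HIT  vc=[8, 14]

MISSES = 3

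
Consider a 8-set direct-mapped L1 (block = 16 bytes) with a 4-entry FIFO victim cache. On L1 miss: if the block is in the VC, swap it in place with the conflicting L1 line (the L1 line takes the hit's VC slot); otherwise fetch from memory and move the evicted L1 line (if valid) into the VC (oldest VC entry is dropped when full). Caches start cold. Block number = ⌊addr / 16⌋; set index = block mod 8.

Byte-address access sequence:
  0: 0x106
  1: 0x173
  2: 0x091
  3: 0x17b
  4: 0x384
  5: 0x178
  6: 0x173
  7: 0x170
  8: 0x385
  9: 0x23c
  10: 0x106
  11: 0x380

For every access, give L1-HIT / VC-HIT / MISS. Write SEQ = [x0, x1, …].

  [0] addr=0x106 blk=16 s=0: MISS | VC []
  [1] addr=0x173 blk=23 s=7: MISS | VC []
  [2] addr=0x91 blk=9 s=1: MISS | VC []
  [3] addr=0x17b blk=23 s=7: L1-HIT | VC []
  [4] addr=0x384 blk=56 s=0: MISS | VC [16]
  [5] addr=0x178 blk=23 s=7: L1-HIT | VC [16]
  [6] addr=0x173 blk=23 s=7: L1-HIT | VC [16]
  [7] addr=0x170 blk=23 s=7: L1-HIT | VC [16]
  [8] addr=0x385 blk=56 s=0: L1-HIT | VC [16]
  [9] addr=0x23c blk=35 s=3: MISS | VC [16]
  [10] addr=0x106 blk=16 s=0: VC-HIT | VC [56]
  [11] addr=0x380 blk=56 s=0: VC-HIT | VC [16]

SEQ = [MISS, MISS, MISS, L1-HIT, MISS, L1-HIT, L1-HIT, L1-HIT, L1-HIT, MISS, VC-HIT, VC-HIT]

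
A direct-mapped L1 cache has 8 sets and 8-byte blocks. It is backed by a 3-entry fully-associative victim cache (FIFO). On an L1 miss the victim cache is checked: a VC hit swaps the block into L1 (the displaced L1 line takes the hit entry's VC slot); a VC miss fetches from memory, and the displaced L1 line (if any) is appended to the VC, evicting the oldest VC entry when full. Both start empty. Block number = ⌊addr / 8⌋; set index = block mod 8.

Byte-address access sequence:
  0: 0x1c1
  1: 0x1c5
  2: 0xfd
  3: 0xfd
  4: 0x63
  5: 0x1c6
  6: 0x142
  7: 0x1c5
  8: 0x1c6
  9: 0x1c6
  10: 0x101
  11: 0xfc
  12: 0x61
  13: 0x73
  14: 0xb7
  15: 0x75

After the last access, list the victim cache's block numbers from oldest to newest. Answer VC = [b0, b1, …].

VC = [40, 56, 22]

0: 0x1c1 (blk 56, set 0) → MISS  vc=[]
1: 0x1c5 (blk 56, set 0) → L1-HIT  vc=[]
2: 0xfd (blk 31, set 7) → MISS  vc=[]
3: 0xfd (blk 31, set 7) → L1-HIT  vc=[]
4: 0x63 (blk 12, set 4) → MISS  vc=[]
5: 0x1c6 (blk 56, set 0) → L1-HIT  vc=[]
6: 0x142 (blk 40, set 0) → MISS  vc=[56]
7: 0x1c5 (blk 56, set 0) → VC-HIT  vc=[40]
8: 0x1c6 (blk 56, set 0) → L1-HIT  vc=[40]
9: 0x1c6 (blk 56, set 0) → L1-HIT  vc=[40]
10: 0x101 (blk 32, set 0) → MISS  vc=[40, 56]
11: 0xfc (blk 31, set 7) → L1-HIT  vc=[40, 56]
12: 0x61 (blk 12, set 4) → L1-HIT  vc=[40, 56]
13: 0x73 (blk 14, set 6) → MISS  vc=[40, 56]
14: 0xb7 (blk 22, set 6) → MISS  vc=[40, 56, 14]
15: 0x75 (blk 14, set 6) → VC-HIT  vc=[40, 56, 22]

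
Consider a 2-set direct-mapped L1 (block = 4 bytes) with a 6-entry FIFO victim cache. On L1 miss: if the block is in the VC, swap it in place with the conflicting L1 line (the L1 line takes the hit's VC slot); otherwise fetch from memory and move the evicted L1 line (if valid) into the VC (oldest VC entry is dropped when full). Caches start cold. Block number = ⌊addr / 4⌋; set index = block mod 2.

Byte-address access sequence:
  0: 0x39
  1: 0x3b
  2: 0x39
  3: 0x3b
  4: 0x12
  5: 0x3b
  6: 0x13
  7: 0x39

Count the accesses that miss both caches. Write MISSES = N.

MISSES = 2

  [0] addr=0x39 blk=14 s=0: MISS | VC []
  [1] addr=0x3b blk=14 s=0: L1-HIT | VC []
  [2] addr=0x39 blk=14 s=0: L1-HIT | VC []
  [3] addr=0x3b blk=14 s=0: L1-HIT | VC []
  [4] addr=0x12 blk=4 s=0: MISS | VC [14]
  [5] addr=0x3b blk=14 s=0: VC-HIT | VC [4]
  [6] addr=0x13 blk=4 s=0: VC-HIT | VC [14]
  [7] addr=0x39 blk=14 s=0: VC-HIT | VC [4]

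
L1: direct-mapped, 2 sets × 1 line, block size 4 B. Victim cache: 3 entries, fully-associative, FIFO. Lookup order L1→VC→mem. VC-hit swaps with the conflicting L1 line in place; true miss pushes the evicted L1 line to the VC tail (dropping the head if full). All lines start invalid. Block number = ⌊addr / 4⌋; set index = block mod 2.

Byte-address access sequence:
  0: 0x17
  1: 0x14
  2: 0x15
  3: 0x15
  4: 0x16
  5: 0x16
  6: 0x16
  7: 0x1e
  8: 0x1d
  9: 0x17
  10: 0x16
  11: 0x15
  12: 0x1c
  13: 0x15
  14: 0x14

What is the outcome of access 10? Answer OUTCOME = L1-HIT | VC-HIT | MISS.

OUTCOME = L1-HIT

  [0] addr=0x17 blk=5 s=1: MISS | VC []
  [1] addr=0x14 blk=5 s=1: L1-HIT | VC []
  [2] addr=0x15 blk=5 s=1: L1-HIT | VC []
  [3] addr=0x15 blk=5 s=1: L1-HIT | VC []
  [4] addr=0x16 blk=5 s=1: L1-HIT | VC []
  [5] addr=0x16 blk=5 s=1: L1-HIT | VC []
  [6] addr=0x16 blk=5 s=1: L1-HIT | VC []
  [7] addr=0x1e blk=7 s=1: MISS | VC [5]
  [8] addr=0x1d blk=7 s=1: L1-HIT | VC [5]
  [9] addr=0x17 blk=5 s=1: VC-HIT | VC [7]
  [10] addr=0x16 blk=5 s=1: L1-HIT | VC [7]
  [11] addr=0x15 blk=5 s=1: L1-HIT | VC [7]
  [12] addr=0x1c blk=7 s=1: VC-HIT | VC [5]
  [13] addr=0x15 blk=5 s=1: VC-HIT | VC [7]
  [14] addr=0x14 blk=5 s=1: L1-HIT | VC [7]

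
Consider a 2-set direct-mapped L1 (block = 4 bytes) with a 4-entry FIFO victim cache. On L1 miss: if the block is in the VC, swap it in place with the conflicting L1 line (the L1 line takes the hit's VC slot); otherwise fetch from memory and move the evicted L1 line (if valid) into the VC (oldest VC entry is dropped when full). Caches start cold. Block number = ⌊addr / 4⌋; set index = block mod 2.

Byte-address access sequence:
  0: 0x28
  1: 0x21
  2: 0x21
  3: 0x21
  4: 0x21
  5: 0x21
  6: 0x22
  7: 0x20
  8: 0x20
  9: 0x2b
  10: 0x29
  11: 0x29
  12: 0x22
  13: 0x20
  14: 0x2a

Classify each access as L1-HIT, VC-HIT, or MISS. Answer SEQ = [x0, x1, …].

  [0] addr=0x28 blk=10 s=0: MISS | VC []
  [1] addr=0x21 blk=8 s=0: MISS | VC [10]
  [2] addr=0x21 blk=8 s=0: L1-HIT | VC [10]
  [3] addr=0x21 blk=8 s=0: L1-HIT | VC [10]
  [4] addr=0x21 blk=8 s=0: L1-HIT | VC [10]
  [5] addr=0x21 blk=8 s=0: L1-HIT | VC [10]
  [6] addr=0x22 blk=8 s=0: L1-HIT | VC [10]
  [7] addr=0x20 blk=8 s=0: L1-HIT | VC [10]
  [8] addr=0x20 blk=8 s=0: L1-HIT | VC [10]
  [9] addr=0x2b blk=10 s=0: VC-HIT | VC [8]
  [10] addr=0x29 blk=10 s=0: L1-HIT | VC [8]
  [11] addr=0x29 blk=10 s=0: L1-HIT | VC [8]
  [12] addr=0x22 blk=8 s=0: VC-HIT | VC [10]
  [13] addr=0x20 blk=8 s=0: L1-HIT | VC [10]
  [14] addr=0x2a blk=10 s=0: VC-HIT | VC [8]

SEQ = [MISS, MISS, L1-HIT, L1-HIT, L1-HIT, L1-HIT, L1-HIT, L1-HIT, L1-HIT, VC-HIT, L1-HIT, L1-HIT, VC-HIT, L1-HIT, VC-HIT]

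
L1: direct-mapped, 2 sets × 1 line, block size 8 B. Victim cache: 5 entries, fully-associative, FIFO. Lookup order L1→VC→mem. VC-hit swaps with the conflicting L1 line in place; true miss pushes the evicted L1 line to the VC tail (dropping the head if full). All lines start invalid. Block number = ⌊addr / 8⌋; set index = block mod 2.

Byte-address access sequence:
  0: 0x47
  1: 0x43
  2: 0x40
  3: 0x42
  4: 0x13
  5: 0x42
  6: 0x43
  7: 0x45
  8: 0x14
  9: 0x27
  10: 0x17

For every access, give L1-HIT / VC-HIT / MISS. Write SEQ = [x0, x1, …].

0: 0x47 (blk 8, set 0) → MISS  vc=[]
1: 0x43 (blk 8, set 0) → L1-HIT  vc=[]
2: 0x40 (blk 8, set 0) → L1-HIT  vc=[]
3: 0x42 (blk 8, set 0) → L1-HIT  vc=[]
4: 0x13 (blk 2, set 0) → MISS  vc=[8]
5: 0x42 (blk 8, set 0) → VC-HIT  vc=[2]
6: 0x43 (blk 8, set 0) → L1-HIT  vc=[2]
7: 0x45 (blk 8, set 0) → L1-HIT  vc=[2]
8: 0x14 (blk 2, set 0) → VC-HIT  vc=[8]
9: 0x27 (blk 4, set 0) → MISS  vc=[8, 2]
10: 0x17 (blk 2, set 0) → VC-HIT  vc=[8, 4]

SEQ = [MISS, L1-HIT, L1-HIT, L1-HIT, MISS, VC-HIT, L1-HIT, L1-HIT, VC-HIT, MISS, VC-HIT]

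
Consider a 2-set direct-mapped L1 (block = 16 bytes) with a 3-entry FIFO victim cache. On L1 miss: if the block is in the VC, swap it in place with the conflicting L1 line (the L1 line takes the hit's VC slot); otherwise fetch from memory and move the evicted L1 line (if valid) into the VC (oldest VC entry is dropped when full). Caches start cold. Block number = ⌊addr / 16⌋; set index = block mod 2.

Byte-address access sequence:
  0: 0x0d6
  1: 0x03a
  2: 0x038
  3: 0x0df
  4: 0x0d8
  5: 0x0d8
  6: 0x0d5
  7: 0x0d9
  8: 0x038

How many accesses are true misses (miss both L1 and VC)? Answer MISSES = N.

MISSES = 2

  [0] addr=0xd6 blk=13 s=1: MISS | VC []
  [1] addr=0x3a blk=3 s=1: MISS | VC [13]
  [2] addr=0x38 blk=3 s=1: L1-HIT | VC [13]
  [3] addr=0xdf blk=13 s=1: VC-HIT | VC [3]
  [4] addr=0xd8 blk=13 s=1: L1-HIT | VC [3]
  [5] addr=0xd8 blk=13 s=1: L1-HIT | VC [3]
  [6] addr=0xd5 blk=13 s=1: L1-HIT | VC [3]
  [7] addr=0xd9 blk=13 s=1: L1-HIT | VC [3]
  [8] addr=0x38 blk=3 s=1: VC-HIT | VC [13]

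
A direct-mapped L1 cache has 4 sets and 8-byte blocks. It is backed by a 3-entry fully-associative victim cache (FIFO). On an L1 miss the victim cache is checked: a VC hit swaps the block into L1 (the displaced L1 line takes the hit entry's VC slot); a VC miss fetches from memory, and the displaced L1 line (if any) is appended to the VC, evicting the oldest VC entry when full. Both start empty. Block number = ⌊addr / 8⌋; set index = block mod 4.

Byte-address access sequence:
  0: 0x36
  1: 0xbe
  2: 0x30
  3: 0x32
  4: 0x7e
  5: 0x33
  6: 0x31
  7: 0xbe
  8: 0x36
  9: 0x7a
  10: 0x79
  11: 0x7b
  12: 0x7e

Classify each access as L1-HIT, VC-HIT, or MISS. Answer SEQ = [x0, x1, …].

#0 0x36→b6/s2 MISS; vc=[]
#1 0xbe→b23/s3 MISS; vc=[]
#2 0x30→b6/s2 L1-HIT; vc=[]
#3 0x32→b6/s2 L1-HIT; vc=[]
#4 0x7e→b15/s3 MISS; vc=[23]
#5 0x33→b6/s2 L1-HIT; vc=[23]
#6 0x31→b6/s2 L1-HIT; vc=[23]
#7 0xbe→b23/s3 VC-HIT; vc=[15]
#8 0x36→b6/s2 L1-HIT; vc=[15]
#9 0x7a→b15/s3 VC-HIT; vc=[23]
#10 0x79→b15/s3 L1-HIT; vc=[23]
#11 0x7b→b15/s3 L1-HIT; vc=[23]
#12 0x7e→b15/s3 L1-HIT; vc=[23]

SEQ = [MISS, MISS, L1-HIT, L1-HIT, MISS, L1-HIT, L1-HIT, VC-HIT, L1-HIT, VC-HIT, L1-HIT, L1-HIT, L1-HIT]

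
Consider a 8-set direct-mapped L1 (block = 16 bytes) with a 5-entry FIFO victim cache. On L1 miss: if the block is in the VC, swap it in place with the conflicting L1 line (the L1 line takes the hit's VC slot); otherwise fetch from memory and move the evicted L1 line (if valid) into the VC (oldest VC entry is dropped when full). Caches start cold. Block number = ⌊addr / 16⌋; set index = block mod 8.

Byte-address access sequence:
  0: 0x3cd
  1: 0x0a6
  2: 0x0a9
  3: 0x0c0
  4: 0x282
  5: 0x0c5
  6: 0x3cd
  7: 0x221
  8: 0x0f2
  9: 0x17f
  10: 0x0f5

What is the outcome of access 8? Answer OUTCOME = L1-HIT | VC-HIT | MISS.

OUTCOME = MISS

  [0] addr=0x3cd blk=60 s=4: MISS | VC []
  [1] addr=0xa6 blk=10 s=2: MISS | VC []
  [2] addr=0xa9 blk=10 s=2: L1-HIT | VC []
  [3] addr=0xc0 blk=12 s=4: MISS | VC [60]
  [4] addr=0x282 blk=40 s=0: MISS | VC [60]
  [5] addr=0xc5 blk=12 s=4: L1-HIT | VC [60]
  [6] addr=0x3cd blk=60 s=4: VC-HIT | VC [12]
  [7] addr=0x221 blk=34 s=2: MISS | VC [12, 10]
  [8] addr=0xf2 blk=15 s=7: MISS | VC [12, 10]
  [9] addr=0x17f blk=23 s=7: MISS | VC [12, 10, 15]
  [10] addr=0xf5 blk=15 s=7: VC-HIT | VC [12, 10, 23]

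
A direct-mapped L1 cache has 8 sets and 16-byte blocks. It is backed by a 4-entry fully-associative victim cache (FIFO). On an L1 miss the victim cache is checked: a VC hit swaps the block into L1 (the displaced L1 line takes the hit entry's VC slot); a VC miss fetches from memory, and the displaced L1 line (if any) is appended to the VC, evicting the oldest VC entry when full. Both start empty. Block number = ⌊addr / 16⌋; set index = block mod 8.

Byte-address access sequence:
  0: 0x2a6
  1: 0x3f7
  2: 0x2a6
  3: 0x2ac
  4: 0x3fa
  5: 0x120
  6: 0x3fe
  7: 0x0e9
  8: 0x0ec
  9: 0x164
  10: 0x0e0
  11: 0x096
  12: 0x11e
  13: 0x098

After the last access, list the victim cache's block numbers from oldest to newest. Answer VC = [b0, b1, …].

VC = [42, 22, 17]

  [0] addr=0x2a6 blk=42 s=2: MISS | VC []
  [1] addr=0x3f7 blk=63 s=7: MISS | VC []
  [2] addr=0x2a6 blk=42 s=2: L1-HIT | VC []
  [3] addr=0x2ac blk=42 s=2: L1-HIT | VC []
  [4] addr=0x3fa blk=63 s=7: L1-HIT | VC []
  [5] addr=0x120 blk=18 s=2: MISS | VC [42]
  [6] addr=0x3fe blk=63 s=7: L1-HIT | VC [42]
  [7] addr=0xe9 blk=14 s=6: MISS | VC [42]
  [8] addr=0xec blk=14 s=6: L1-HIT | VC [42]
  [9] addr=0x164 blk=22 s=6: MISS | VC [42, 14]
  [10] addr=0xe0 blk=14 s=6: VC-HIT | VC [42, 22]
  [11] addr=0x96 blk=9 s=1: MISS | VC [42, 22]
  [12] addr=0x11e blk=17 s=1: MISS | VC [42, 22, 9]
  [13] addr=0x98 blk=9 s=1: VC-HIT | VC [42, 22, 17]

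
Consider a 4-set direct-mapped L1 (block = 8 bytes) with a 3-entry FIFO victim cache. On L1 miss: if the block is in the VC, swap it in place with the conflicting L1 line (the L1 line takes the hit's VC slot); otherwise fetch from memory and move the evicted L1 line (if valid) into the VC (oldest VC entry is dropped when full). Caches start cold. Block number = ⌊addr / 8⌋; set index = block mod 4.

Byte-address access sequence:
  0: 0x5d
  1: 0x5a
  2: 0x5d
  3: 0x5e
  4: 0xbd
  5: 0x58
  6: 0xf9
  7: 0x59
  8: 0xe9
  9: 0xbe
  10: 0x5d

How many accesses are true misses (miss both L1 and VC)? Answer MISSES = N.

MISSES = 4

#0 0x5d→b11/s3 MISS; vc=[]
#1 0x5a→b11/s3 L1-HIT; vc=[]
#2 0x5d→b11/s3 L1-HIT; vc=[]
#3 0x5e→b11/s3 L1-HIT; vc=[]
#4 0xbd→b23/s3 MISS; vc=[11]
#5 0x58→b11/s3 VC-HIT; vc=[23]
#6 0xf9→b31/s3 MISS; vc=[23,11]
#7 0x59→b11/s3 VC-HIT; vc=[23,31]
#8 0xe9→b29/s1 MISS; vc=[23,31]
#9 0xbe→b23/s3 VC-HIT; vc=[11,31]
#10 0x5d→b11/s3 VC-HIT; vc=[23,31]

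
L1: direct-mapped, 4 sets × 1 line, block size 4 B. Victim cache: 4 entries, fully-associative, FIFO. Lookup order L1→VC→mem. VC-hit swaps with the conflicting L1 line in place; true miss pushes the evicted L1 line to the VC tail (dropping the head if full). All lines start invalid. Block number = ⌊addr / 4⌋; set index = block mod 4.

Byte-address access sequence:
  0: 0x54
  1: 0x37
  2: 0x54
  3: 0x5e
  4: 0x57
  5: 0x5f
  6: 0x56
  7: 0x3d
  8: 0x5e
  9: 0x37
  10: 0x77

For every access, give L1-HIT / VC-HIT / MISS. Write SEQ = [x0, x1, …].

SEQ = [MISS, MISS, VC-HIT, MISS, L1-HIT, L1-HIT, L1-HIT, MISS, VC-HIT, VC-HIT, MISS]

#0 0x54→b21/s1 MISS; vc=[]
#1 0x37→b13/s1 MISS; vc=[21]
#2 0x54→b21/s1 VC-HIT; vc=[13]
#3 0x5e→b23/s3 MISS; vc=[13]
#4 0x57→b21/s1 L1-HIT; vc=[13]
#5 0x5f→b23/s3 L1-HIT; vc=[13]
#6 0x56→b21/s1 L1-HIT; vc=[13]
#7 0x3d→b15/s3 MISS; vc=[13,23]
#8 0x5e→b23/s3 VC-HIT; vc=[13,15]
#9 0x37→b13/s1 VC-HIT; vc=[21,15]
#10 0x77→b29/s1 MISS; vc=[21,15,13]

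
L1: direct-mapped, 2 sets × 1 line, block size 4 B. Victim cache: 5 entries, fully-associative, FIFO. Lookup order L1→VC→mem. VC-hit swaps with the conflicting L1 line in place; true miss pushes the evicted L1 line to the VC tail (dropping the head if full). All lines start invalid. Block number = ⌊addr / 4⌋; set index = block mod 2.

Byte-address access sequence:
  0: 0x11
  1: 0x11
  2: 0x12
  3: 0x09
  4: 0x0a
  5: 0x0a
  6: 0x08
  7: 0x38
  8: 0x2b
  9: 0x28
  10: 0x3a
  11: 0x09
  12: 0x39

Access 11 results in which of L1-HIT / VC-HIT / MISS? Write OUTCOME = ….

OUTCOME = VC-HIT

0: 0x11 (blk 4, set 0) → MISS  vc=[]
1: 0x11 (blk 4, set 0) → L1-HIT  vc=[]
2: 0x12 (blk 4, set 0) → L1-HIT  vc=[]
3: 0x9 (blk 2, set 0) → MISS  vc=[4]
4: 0xa (blk 2, set 0) → L1-HIT  vc=[4]
5: 0xa (blk 2, set 0) → L1-HIT  vc=[4]
6: 0x8 (blk 2, set 0) → L1-HIT  vc=[4]
7: 0x38 (blk 14, set 0) → MISS  vc=[4, 2]
8: 0x2b (blk 10, set 0) → MISS  vc=[4, 2, 14]
9: 0x28 (blk 10, set 0) → L1-HIT  vc=[4, 2, 14]
10: 0x3a (blk 14, set 0) → VC-HIT  vc=[4, 2, 10]
11: 0x9 (blk 2, set 0) → VC-HIT  vc=[4, 14, 10]
12: 0x39 (blk 14, set 0) → VC-HIT  vc=[4, 2, 10]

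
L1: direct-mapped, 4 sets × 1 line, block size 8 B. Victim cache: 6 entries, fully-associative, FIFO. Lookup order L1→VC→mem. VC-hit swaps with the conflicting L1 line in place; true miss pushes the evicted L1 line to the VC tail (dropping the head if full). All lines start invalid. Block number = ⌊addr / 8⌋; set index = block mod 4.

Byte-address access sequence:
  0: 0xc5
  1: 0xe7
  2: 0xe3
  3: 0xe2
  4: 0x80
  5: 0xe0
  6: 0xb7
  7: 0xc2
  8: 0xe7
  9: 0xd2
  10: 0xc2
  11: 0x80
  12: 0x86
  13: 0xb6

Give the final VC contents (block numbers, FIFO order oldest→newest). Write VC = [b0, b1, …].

VC = [28, 24, 26]

  [0] addr=0xc5 blk=24 s=0: MISS | VC []
  [1] addr=0xe7 blk=28 s=0: MISS | VC [24]
  [2] addr=0xe3 blk=28 s=0: L1-HIT | VC [24]
  [3] addr=0xe2 blk=28 s=0: L1-HIT | VC [24]
  [4] addr=0x80 blk=16 s=0: MISS | VC [24, 28]
  [5] addr=0xe0 blk=28 s=0: VC-HIT | VC [24, 16]
  [6] addr=0xb7 blk=22 s=2: MISS | VC [24, 16]
  [7] addr=0xc2 blk=24 s=0: VC-HIT | VC [28, 16]
  [8] addr=0xe7 blk=28 s=0: VC-HIT | VC [24, 16]
  [9] addr=0xd2 blk=26 s=2: MISS | VC [24, 16, 22]
  [10] addr=0xc2 blk=24 s=0: VC-HIT | VC [28, 16, 22]
  [11] addr=0x80 blk=16 s=0: VC-HIT | VC [28, 24, 22]
  [12] addr=0x86 blk=16 s=0: L1-HIT | VC [28, 24, 22]
  [13] addr=0xb6 blk=22 s=2: VC-HIT | VC [28, 24, 26]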